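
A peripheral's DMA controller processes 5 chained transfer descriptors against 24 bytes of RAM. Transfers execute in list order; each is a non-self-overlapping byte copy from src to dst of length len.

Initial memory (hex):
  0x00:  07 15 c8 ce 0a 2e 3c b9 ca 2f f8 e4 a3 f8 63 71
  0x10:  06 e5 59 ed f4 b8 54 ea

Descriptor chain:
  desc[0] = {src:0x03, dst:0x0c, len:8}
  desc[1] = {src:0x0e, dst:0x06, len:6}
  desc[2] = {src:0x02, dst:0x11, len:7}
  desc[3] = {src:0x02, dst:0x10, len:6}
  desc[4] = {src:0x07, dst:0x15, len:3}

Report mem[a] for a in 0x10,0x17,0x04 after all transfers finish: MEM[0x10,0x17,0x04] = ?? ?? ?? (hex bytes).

MEM[0x10,0x17,0x04] = c8 ca 0a

[0] 0x03->0x0c len=8 : ce 0a 2e 3c b9 ca 2f f8
[1] 0x0e->0x06 len=6 : 2e 3c b9 ca 2f f8
[2] 0x02->0x11 len=7 : c8 ce 0a 2e 2e 3c b9
[3] 0x02->0x10 len=6 : c8 ce 0a 2e 2e 3c
[4] 0x07->0x15 len=3 : 3c b9 ca
query mem[0x10]=0xc8, mem[0x17]=0xca, mem[0x04]=0x0a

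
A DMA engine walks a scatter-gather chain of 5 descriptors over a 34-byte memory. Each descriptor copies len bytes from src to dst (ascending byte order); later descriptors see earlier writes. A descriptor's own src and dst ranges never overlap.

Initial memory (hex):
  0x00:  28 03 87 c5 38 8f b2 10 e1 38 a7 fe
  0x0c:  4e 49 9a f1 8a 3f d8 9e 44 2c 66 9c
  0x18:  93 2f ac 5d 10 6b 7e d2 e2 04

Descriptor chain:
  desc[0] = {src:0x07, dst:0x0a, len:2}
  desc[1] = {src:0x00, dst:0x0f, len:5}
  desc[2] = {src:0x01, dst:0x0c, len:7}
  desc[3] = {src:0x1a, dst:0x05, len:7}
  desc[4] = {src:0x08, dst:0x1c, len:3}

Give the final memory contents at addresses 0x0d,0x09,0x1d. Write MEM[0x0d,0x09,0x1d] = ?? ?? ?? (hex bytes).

[0] 0x07->0x0a len=2 : 10 e1
[1] 0x00->0x0f len=5 : 28 03 87 c5 38
[2] 0x01->0x0c len=7 : 03 87 c5 38 8f b2 10
[3] 0x1a->0x05 len=7 : ac 5d 10 6b 7e d2 e2
[4] 0x08->0x1c len=3 : 6b 7e d2
query mem[0x0d]=0x87, mem[0x09]=0x7e, mem[0x1d]=0x7e

MEM[0x0d,0x09,0x1d] = 87 7e 7e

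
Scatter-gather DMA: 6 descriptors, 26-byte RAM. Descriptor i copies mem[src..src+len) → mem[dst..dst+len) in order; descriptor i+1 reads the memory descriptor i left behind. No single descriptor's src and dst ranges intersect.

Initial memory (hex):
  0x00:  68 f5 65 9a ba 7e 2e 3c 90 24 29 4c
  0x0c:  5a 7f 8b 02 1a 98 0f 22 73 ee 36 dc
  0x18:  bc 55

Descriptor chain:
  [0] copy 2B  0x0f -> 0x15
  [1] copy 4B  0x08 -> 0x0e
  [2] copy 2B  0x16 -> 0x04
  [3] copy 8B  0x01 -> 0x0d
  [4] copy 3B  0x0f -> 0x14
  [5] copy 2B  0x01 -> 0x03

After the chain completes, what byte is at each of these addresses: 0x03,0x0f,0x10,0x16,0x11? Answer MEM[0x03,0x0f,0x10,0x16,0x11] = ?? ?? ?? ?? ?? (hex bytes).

D0: mem[0x15..0x16] <- [02 1a]
D1: mem[0x0e..0x11] <- [90 24 29 4c]
D2: mem[0x04..0x05] <- [1a dc]
D3: mem[0x0d..0x14] <- [f5 65 9a 1a dc 2e 3c 90]
D4: mem[0x14..0x16] <- [9a 1a dc]
D5: mem[0x03..0x04] <- [f5 65]
query mem[0x03]=0xf5, mem[0x0f]=0x9a, mem[0x10]=0x1a, mem[0x16]=0xdc, mem[0x11]=0xdc

MEM[0x03,0x0f,0x10,0x16,0x11] = f5 9a 1a dc dc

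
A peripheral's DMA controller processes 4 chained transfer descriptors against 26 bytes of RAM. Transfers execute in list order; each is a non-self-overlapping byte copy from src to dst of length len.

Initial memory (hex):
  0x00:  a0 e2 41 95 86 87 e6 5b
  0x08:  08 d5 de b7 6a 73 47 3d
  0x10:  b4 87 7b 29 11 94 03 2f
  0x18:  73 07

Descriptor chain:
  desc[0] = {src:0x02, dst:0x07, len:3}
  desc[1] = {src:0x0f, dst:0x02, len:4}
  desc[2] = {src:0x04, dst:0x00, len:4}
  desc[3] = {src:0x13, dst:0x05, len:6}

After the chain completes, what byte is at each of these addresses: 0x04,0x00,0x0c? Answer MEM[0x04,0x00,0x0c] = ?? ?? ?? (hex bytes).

MEM[0x04,0x00,0x0c] = 87 87 6a

D0: mem[0x07..0x09] <- [41 95 86]
D1: mem[0x02..0x05] <- [3d b4 87 7b]
D2: mem[0x00..0x03] <- [87 7b e6 41]
D3: mem[0x05..0x0a] <- [29 11 94 03 2f 73]
query mem[0x04]=0x87, mem[0x00]=0x87, mem[0x0c]=0x6a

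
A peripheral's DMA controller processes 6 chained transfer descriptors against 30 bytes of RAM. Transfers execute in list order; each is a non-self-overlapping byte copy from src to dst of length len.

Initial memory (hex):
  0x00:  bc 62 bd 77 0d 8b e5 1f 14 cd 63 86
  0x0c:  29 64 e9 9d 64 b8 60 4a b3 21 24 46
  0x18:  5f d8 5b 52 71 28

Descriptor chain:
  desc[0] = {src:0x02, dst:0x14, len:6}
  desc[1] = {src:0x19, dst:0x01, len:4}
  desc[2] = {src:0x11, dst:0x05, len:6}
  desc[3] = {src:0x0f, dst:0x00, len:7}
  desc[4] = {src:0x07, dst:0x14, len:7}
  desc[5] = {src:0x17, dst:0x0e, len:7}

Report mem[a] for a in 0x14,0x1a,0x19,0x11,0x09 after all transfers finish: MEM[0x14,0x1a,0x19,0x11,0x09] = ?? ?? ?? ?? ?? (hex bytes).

MEM[0x14,0x1a,0x19,0x11,0x09] = 28 64 29 64 77

  after D0: wrote 6B at 0x14 = bd770d8be51f
  after D1: wrote 4B at 0x01 = 1f5b5271
  after D2: wrote 6B at 0x05 = b8604abd770d
  after D3: wrote 7B at 0x00 = 9d64b8604abd77
  after D4: wrote 7B at 0x14 = 4abd770d862964
  after D5: wrote 7B at 0x0e = 0d862964527128
query mem[0x14]=0x28, mem[0x1a]=0x64, mem[0x19]=0x29, mem[0x11]=0x64, mem[0x09]=0x77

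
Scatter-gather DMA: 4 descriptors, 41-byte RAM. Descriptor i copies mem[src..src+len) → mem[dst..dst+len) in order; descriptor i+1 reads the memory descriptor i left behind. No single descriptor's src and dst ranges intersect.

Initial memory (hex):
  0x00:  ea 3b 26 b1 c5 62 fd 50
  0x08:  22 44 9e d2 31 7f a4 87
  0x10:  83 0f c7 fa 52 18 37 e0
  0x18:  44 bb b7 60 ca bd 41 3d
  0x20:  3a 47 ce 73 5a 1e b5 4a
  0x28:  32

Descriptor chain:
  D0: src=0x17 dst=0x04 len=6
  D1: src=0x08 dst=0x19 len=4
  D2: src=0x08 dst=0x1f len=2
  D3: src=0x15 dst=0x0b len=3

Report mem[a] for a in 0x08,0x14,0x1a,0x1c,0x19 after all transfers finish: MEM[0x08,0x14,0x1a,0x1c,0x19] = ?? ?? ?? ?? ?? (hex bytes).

MEM[0x08,0x14,0x1a,0x1c,0x19] = 60 52 ca d2 60

D0: mem[0x04..0x09] <- [e0 44 bb b7 60 ca]
D1: mem[0x19..0x1c] <- [60 ca 9e d2]
D2: mem[0x1f..0x20] <- [60 ca]
D3: mem[0x0b..0x0d] <- [18 37 e0]
query mem[0x08]=0x60, mem[0x14]=0x52, mem[0x1a]=0xca, mem[0x1c]=0xd2, mem[0x19]=0x60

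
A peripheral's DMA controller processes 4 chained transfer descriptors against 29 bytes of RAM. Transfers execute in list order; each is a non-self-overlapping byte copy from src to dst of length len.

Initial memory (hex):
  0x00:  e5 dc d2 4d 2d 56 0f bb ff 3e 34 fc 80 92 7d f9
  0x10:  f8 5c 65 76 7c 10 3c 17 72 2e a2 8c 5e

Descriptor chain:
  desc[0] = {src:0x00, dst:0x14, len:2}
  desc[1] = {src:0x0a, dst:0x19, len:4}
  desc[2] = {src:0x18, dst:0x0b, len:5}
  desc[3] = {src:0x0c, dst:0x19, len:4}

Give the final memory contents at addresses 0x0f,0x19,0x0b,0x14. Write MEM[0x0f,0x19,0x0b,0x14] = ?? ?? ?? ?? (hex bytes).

MEM[0x0f,0x19,0x0b,0x14] = 92 34 72 e5

[0] 0x00->0x14 len=2 : e5 dc
[1] 0x0a->0x19 len=4 : 34 fc 80 92
[2] 0x18->0x0b len=5 : 72 34 fc 80 92
[3] 0x0c->0x19 len=4 : 34 fc 80 92
query mem[0x0f]=0x92, mem[0x19]=0x34, mem[0x0b]=0x72, mem[0x14]=0xe5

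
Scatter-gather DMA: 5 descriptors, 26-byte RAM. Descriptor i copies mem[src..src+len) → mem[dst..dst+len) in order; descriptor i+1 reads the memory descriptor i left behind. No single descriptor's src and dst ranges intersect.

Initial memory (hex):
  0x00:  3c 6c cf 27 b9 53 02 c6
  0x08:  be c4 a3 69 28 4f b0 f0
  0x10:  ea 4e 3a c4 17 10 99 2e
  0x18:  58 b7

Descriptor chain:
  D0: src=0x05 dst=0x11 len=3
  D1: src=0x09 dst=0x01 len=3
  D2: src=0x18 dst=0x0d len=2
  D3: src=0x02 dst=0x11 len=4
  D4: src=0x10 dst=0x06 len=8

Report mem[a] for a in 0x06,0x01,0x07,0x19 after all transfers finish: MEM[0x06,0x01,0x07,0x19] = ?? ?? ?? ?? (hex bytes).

MEM[0x06,0x01,0x07,0x19] = ea c4 a3 b7

  after D0: wrote 3B at 0x11 = 5302c6
  after D1: wrote 3B at 0x01 = c4a369
  after D2: wrote 2B at 0x0d = 58b7
  after D3: wrote 4B at 0x11 = a369b953
  after D4: wrote 8B at 0x06 = eaa369b95310992e
query mem[0x06]=0xea, mem[0x01]=0xc4, mem[0x07]=0xa3, mem[0x19]=0xb7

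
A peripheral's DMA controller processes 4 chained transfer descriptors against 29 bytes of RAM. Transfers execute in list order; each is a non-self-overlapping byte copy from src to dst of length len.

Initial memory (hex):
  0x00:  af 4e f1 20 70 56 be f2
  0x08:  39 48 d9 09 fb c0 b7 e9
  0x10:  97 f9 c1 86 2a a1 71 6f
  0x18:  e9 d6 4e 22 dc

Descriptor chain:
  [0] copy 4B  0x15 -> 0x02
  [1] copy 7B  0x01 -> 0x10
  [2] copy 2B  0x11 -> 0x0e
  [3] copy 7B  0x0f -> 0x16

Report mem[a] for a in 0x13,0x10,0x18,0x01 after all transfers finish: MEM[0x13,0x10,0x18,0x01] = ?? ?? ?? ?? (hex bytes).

MEM[0x13,0x10,0x18,0x01] = 6f 4e a1 4e

D0: mem[0x02..0x05] <- [a1 71 6f e9]
D1: mem[0x10..0x16] <- [4e a1 71 6f e9 be f2]
D2: mem[0x0e..0x0f] <- [a1 71]
D3: mem[0x16..0x1c] <- [71 4e a1 71 6f e9 be]
query mem[0x13]=0x6f, mem[0x10]=0x4e, mem[0x18]=0xa1, mem[0x01]=0x4e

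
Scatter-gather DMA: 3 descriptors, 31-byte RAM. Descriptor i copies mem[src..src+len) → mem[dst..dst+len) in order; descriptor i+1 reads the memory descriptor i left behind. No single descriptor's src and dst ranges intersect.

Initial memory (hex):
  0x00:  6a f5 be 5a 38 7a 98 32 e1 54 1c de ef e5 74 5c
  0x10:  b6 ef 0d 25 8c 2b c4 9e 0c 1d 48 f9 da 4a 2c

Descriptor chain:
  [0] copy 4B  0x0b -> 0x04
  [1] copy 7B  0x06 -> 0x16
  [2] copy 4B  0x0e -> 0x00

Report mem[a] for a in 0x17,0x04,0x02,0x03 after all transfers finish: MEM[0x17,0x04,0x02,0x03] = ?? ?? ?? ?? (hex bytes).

MEM[0x17,0x04,0x02,0x03] = 74 de b6 ef

#0 dst[0x04+4] := {0xde,0xef,0xe5,0x74}
#1 dst[0x16+7] := {0xe5,0x74,0xe1,0x54,0x1c,0xde,0xef}
#2 dst[0x00+4] := {0x74,0x5c,0xb6,0xef}
query mem[0x17]=0x74, mem[0x04]=0xde, mem[0x02]=0xb6, mem[0x03]=0xef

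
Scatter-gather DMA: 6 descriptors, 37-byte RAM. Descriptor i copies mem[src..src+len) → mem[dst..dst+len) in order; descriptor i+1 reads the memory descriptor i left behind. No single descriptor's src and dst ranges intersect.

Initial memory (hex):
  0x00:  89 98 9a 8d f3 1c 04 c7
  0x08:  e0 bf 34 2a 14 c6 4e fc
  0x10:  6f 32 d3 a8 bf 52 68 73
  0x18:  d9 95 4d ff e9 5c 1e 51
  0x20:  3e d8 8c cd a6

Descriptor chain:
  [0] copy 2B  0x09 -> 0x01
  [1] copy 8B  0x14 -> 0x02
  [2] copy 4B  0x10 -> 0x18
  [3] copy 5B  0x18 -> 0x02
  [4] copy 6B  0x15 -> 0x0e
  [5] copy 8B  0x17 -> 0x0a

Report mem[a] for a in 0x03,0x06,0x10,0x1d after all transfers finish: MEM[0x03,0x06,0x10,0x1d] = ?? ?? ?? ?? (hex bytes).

#0 dst[0x01+2] := {0xbf,0x34}
#1 dst[0x02+8] := {0xbf,0x52,0x68,0x73,0xd9,0x95,0x4d,0xff}
#2 dst[0x18+4] := {0x6f,0x32,0xd3,0xa8}
#3 dst[0x02+5] := {0x6f,0x32,0xd3,0xa8,0xe9}
#4 dst[0x0e+6] := {0x52,0x68,0x73,0x6f,0x32,0xd3}
#5 dst[0x0a+8] := {0x73,0x6f,0x32,0xd3,0xa8,0xe9,0x5c,0x1e}
query mem[0x03]=0x32, mem[0x06]=0xe9, mem[0x10]=0x5c, mem[0x1d]=0x5c

MEM[0x03,0x06,0x10,0x1d] = 32 e9 5c 5c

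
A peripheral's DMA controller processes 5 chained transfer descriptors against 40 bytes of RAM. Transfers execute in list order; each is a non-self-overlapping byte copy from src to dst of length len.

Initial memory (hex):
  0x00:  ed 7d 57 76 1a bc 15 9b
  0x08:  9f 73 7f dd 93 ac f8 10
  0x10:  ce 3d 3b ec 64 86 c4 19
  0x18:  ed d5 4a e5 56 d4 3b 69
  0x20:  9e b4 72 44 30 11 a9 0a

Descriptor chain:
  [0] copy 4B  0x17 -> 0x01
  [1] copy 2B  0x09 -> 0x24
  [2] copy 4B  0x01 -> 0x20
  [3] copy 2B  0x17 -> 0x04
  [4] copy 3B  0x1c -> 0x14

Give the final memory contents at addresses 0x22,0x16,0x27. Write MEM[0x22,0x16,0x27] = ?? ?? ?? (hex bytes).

MEM[0x22,0x16,0x27] = d5 3b 0a

  after D0: wrote 4B at 0x01 = 19edd54a
  after D1: wrote 2B at 0x24 = 737f
  after D2: wrote 4B at 0x20 = 19edd54a
  after D3: wrote 2B at 0x04 = 19ed
  after D4: wrote 3B at 0x14 = 56d43b
query mem[0x22]=0xd5, mem[0x16]=0x3b, mem[0x27]=0x0a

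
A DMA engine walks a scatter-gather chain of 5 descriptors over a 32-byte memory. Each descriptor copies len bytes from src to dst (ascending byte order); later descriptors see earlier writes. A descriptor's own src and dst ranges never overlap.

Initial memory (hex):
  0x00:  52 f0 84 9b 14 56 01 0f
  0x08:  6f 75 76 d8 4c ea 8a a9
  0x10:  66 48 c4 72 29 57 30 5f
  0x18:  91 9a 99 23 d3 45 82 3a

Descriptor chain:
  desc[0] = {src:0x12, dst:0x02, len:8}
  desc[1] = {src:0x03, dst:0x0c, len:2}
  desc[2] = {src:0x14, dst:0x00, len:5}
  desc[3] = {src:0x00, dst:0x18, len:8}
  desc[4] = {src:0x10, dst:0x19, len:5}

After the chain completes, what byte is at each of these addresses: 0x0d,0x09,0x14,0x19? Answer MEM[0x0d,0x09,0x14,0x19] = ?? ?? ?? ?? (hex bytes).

[0] 0x12->0x02 len=8 : c4 72 29 57 30 5f 91 9a
[1] 0x03->0x0c len=2 : 72 29
[2] 0x14->0x00 len=5 : 29 57 30 5f 91
[3] 0x00->0x18 len=8 : 29 57 30 5f 91 57 30 5f
[4] 0x10->0x19 len=5 : 66 48 c4 72 29
query mem[0x0d]=0x29, mem[0x09]=0x9a, mem[0x14]=0x29, mem[0x19]=0x66

MEM[0x0d,0x09,0x14,0x19] = 29 9a 29 66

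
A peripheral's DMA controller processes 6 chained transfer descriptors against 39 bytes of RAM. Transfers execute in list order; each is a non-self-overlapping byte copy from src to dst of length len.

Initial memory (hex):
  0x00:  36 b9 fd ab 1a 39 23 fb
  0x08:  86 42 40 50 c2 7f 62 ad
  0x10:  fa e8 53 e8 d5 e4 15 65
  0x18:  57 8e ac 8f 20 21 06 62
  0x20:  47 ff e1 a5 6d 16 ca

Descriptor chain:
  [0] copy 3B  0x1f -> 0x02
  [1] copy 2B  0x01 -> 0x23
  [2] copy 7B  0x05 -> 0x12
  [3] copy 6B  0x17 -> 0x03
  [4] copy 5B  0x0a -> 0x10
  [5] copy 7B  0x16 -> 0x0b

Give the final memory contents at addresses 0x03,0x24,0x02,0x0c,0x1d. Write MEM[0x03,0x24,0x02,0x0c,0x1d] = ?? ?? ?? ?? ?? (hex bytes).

[0] 0x1f->0x02 len=3 : 62 47 ff
[1] 0x01->0x23 len=2 : b9 62
[2] 0x05->0x12 len=7 : 39 23 fb 86 42 40 50
[3] 0x17->0x03 len=6 : 40 50 8e ac 8f 20
[4] 0x0a->0x10 len=5 : 40 50 c2 7f 62
[5] 0x16->0x0b len=7 : 42 40 50 8e ac 8f 20
query mem[0x03]=0x40, mem[0x24]=0x62, mem[0x02]=0x62, mem[0x0c]=0x40, mem[0x1d]=0x21

MEM[0x03,0x24,0x02,0x0c,0x1d] = 40 62 62 40 21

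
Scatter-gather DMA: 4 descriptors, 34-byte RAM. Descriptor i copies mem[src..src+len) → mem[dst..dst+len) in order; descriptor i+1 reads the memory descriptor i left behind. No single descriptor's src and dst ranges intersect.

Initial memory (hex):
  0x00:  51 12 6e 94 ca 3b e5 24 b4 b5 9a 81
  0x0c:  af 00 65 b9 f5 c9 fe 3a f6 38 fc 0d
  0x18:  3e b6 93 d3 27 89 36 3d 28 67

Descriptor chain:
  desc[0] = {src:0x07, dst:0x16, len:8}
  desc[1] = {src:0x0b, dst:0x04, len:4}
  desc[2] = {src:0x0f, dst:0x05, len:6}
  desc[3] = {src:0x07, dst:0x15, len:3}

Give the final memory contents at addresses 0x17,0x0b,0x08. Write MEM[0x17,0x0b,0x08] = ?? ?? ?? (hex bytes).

MEM[0x17,0x0b,0x08] = 3a 81 fe

[0] 0x07->0x16 len=8 : 24 b4 b5 9a 81 af 00 65
[1] 0x0b->0x04 len=4 : 81 af 00 65
[2] 0x0f->0x05 len=6 : b9 f5 c9 fe 3a f6
[3] 0x07->0x15 len=3 : c9 fe 3a
query mem[0x17]=0x3a, mem[0x0b]=0x81, mem[0x08]=0xfe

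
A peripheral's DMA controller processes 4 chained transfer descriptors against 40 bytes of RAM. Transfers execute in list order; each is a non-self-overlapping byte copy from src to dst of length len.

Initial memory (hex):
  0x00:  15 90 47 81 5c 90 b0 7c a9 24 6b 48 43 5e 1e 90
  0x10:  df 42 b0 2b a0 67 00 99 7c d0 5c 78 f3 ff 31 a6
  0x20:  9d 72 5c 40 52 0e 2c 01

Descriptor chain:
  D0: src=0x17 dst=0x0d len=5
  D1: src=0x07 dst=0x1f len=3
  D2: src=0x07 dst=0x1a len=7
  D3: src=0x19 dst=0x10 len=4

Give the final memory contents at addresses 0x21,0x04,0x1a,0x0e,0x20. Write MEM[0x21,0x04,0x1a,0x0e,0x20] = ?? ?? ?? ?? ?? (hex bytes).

MEM[0x21,0x04,0x1a,0x0e,0x20] = 24 5c 7c 7c 99

#0 dst[0x0d+5] := {0x99,0x7c,0xd0,0x5c,0x78}
#1 dst[0x1f+3] := {0x7c,0xa9,0x24}
#2 dst[0x1a+7] := {0x7c,0xa9,0x24,0x6b,0x48,0x43,0x99}
#3 dst[0x10+4] := {0xd0,0x7c,0xa9,0x24}
query mem[0x21]=0x24, mem[0x04]=0x5c, mem[0x1a]=0x7c, mem[0x0e]=0x7c, mem[0x20]=0x99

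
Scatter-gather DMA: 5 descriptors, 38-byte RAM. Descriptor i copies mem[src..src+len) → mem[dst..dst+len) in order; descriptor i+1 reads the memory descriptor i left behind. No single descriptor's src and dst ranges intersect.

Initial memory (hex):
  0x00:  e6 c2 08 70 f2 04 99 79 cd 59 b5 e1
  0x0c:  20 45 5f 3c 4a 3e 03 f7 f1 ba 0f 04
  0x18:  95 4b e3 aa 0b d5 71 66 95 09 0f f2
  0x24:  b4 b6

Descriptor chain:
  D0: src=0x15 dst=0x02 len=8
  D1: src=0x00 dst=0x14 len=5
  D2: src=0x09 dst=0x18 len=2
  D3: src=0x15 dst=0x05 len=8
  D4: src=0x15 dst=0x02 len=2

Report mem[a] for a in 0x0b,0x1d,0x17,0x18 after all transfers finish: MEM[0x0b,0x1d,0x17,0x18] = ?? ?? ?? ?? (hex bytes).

[0] 0x15->0x02 len=8 : ba 0f 04 95 4b e3 aa 0b
[1] 0x00->0x14 len=5 : e6 c2 ba 0f 04
[2] 0x09->0x18 len=2 : 0b b5
[3] 0x15->0x05 len=8 : c2 ba 0f 0b b5 e3 aa 0b
[4] 0x15->0x02 len=2 : c2 ba
query mem[0x0b]=0xaa, mem[0x1d]=0xd5, mem[0x17]=0x0f, mem[0x18]=0x0b

MEM[0x0b,0x1d,0x17,0x18] = aa d5 0f 0b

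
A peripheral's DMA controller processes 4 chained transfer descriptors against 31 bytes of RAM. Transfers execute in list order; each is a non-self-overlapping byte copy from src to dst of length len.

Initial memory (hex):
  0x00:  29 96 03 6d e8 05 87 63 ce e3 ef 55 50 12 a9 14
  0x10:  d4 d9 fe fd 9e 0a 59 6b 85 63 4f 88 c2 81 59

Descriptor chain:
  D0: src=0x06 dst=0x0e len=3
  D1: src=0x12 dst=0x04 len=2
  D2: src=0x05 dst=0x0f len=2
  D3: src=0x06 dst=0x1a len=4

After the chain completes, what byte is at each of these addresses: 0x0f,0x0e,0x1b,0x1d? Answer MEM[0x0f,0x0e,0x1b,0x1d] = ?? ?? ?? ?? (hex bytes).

D0: mem[0x0e..0x10] <- [87 63 ce]
D1: mem[0x04..0x05] <- [fe fd]
D2: mem[0x0f..0x10] <- [fd 87]
D3: mem[0x1a..0x1d] <- [87 63 ce e3]
query mem[0x0f]=0xfd, mem[0x0e]=0x87, mem[0x1b]=0x63, mem[0x1d]=0xe3

MEM[0x0f,0x0e,0x1b,0x1d] = fd 87 63 e3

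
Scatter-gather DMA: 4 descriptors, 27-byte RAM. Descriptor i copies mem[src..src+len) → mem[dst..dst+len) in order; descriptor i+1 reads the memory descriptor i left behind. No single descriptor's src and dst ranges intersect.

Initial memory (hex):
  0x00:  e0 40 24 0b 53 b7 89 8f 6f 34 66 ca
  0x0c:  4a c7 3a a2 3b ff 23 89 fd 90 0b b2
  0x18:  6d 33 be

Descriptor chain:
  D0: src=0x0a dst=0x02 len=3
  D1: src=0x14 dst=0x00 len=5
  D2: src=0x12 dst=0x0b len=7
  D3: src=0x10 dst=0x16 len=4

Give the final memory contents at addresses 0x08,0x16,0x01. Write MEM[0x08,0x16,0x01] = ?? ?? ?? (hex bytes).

  after D0: wrote 3B at 0x02 = 66ca4a
  after D1: wrote 5B at 0x00 = fd900bb26d
  after D2: wrote 7B at 0x0b = 2389fd900bb26d
  after D3: wrote 4B at 0x16 = b26d2389
query mem[0x08]=0x6f, mem[0x16]=0xb2, mem[0x01]=0x90

MEM[0x08,0x16,0x01] = 6f b2 90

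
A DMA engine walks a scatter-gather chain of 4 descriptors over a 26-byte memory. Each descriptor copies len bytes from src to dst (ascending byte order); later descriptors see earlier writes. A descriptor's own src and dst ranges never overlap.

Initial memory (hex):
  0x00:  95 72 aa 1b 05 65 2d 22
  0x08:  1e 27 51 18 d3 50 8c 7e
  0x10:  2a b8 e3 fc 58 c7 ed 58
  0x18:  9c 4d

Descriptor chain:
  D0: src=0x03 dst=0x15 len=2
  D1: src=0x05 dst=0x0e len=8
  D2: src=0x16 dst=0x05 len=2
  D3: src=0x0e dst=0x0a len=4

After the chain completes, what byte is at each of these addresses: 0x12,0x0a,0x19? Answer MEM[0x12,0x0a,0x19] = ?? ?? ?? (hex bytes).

[0] 0x03->0x15 len=2 : 1b 05
[1] 0x05->0x0e len=8 : 65 2d 22 1e 27 51 18 d3
[2] 0x16->0x05 len=2 : 05 58
[3] 0x0e->0x0a len=4 : 65 2d 22 1e
query mem[0x12]=0x27, mem[0x0a]=0x65, mem[0x19]=0x4d

MEM[0x12,0x0a,0x19] = 27 65 4d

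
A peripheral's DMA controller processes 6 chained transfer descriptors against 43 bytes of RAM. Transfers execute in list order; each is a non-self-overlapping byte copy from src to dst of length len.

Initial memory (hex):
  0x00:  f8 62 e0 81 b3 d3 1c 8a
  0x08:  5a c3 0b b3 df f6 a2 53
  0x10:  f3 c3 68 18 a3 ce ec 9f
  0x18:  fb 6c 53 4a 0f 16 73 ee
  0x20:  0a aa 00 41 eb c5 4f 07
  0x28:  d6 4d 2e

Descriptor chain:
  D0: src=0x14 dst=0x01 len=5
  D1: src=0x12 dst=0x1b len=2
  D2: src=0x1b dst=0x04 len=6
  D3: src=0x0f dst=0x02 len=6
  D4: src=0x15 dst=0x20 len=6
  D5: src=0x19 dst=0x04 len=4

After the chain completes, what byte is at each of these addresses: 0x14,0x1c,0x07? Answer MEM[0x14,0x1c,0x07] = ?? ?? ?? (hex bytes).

MEM[0x14,0x1c,0x07] = a3 18 18

#0 dst[0x01+5] := {0xa3,0xce,0xec,0x9f,0xfb}
#1 dst[0x1b+2] := {0x68,0x18}
#2 dst[0x04+6] := {0x68,0x18,0x16,0x73,0xee,0x0a}
#3 dst[0x02+6] := {0x53,0xf3,0xc3,0x68,0x18,0xa3}
#4 dst[0x20+6] := {0xce,0xec,0x9f,0xfb,0x6c,0x53}
#5 dst[0x04+4] := {0x6c,0x53,0x68,0x18}
query mem[0x14]=0xa3, mem[0x1c]=0x18, mem[0x07]=0x18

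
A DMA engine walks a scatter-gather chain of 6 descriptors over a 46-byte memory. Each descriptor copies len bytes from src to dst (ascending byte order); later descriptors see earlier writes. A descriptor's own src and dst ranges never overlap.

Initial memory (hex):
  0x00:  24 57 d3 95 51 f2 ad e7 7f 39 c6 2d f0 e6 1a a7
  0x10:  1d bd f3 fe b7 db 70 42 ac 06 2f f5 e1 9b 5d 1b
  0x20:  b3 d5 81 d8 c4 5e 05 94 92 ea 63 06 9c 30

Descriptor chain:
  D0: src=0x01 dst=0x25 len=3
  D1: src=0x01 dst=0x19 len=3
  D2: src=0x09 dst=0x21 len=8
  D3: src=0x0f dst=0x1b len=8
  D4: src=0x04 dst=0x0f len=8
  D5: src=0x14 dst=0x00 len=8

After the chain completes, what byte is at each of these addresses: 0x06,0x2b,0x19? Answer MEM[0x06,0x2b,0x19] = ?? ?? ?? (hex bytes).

  after D0: wrote 3B at 0x25 = 57d395
  after D1: wrote 3B at 0x19 = 57d395
  after D2: wrote 8B at 0x21 = 39c62df0e61aa71d
  after D3: wrote 8B at 0x1b = a71dbdf3feb7db70
  after D4: wrote 8B at 0x0f = 51f2ade77f39c62d
  after D5: wrote 8B at 0x00 = 39c62d42ac57d3a7
query mem[0x06]=0xd3, mem[0x2b]=0x06, mem[0x19]=0x57

MEM[0x06,0x2b,0x19] = d3 06 57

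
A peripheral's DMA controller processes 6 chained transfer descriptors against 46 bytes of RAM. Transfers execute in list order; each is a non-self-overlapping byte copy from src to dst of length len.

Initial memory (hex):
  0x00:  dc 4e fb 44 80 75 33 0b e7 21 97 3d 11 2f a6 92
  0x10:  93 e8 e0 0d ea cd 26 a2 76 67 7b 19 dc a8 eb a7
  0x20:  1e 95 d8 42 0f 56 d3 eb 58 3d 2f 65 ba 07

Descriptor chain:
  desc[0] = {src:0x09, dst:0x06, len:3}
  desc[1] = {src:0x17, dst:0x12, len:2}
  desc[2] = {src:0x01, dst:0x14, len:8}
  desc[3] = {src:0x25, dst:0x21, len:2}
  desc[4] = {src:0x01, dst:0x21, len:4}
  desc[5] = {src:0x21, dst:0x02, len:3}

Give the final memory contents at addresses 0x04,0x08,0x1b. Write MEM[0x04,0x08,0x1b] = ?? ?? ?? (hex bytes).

MEM[0x04,0x08,0x1b] = 44 3d 3d

#0 dst[0x06+3] := {0x21,0x97,0x3d}
#1 dst[0x12+2] := {0xa2,0x76}
#2 dst[0x14+8] := {0x4e,0xfb,0x44,0x80,0x75,0x21,0x97,0x3d}
#3 dst[0x21+2] := {0x56,0xd3}
#4 dst[0x21+4] := {0x4e,0xfb,0x44,0x80}
#5 dst[0x02+3] := {0x4e,0xfb,0x44}
query mem[0x04]=0x44, mem[0x08]=0x3d, mem[0x1b]=0x3d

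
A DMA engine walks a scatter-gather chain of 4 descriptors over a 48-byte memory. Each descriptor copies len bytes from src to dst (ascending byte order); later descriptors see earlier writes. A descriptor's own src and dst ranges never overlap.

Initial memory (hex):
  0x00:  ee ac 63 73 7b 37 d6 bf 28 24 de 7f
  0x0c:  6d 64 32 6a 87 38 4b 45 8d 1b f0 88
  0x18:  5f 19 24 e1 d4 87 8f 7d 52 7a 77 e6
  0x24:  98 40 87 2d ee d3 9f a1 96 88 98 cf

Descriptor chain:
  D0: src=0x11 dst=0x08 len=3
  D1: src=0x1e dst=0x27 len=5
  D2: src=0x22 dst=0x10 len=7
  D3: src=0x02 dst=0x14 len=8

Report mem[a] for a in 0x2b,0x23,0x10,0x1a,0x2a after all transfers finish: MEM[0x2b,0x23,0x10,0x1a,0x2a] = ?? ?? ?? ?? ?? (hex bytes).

MEM[0x2b,0x23,0x10,0x1a,0x2a] = 77 e6 77 38 7a

D0: mem[0x08..0x0a] <- [38 4b 45]
D1: mem[0x27..0x2b] <- [8f 7d 52 7a 77]
D2: mem[0x10..0x16] <- [77 e6 98 40 87 8f 7d]
D3: mem[0x14..0x1b] <- [63 73 7b 37 d6 bf 38 4b]
query mem[0x2b]=0x77, mem[0x23]=0xe6, mem[0x10]=0x77, mem[0x1a]=0x38, mem[0x2a]=0x7a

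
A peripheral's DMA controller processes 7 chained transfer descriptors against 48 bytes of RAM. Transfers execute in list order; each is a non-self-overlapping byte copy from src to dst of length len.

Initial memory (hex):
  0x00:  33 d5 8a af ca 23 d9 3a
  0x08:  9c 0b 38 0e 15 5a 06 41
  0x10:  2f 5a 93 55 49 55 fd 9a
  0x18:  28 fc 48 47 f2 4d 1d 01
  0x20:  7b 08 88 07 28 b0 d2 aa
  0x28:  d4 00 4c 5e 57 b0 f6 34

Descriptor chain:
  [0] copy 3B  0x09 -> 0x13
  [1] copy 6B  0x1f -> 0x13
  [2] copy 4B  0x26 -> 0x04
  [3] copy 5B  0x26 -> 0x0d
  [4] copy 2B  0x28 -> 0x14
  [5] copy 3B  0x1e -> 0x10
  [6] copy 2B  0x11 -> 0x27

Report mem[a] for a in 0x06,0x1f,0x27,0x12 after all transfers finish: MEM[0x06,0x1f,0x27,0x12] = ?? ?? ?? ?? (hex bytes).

  after D0: wrote 3B at 0x13 = 0b380e
  after D1: wrote 6B at 0x13 = 017b08880728
  after D2: wrote 4B at 0x04 = d2aad400
  after D3: wrote 5B at 0x0d = d2aad4004c
  after D4: wrote 2B at 0x14 = d400
  after D5: wrote 3B at 0x10 = 1d017b
  after D6: wrote 2B at 0x27 = 017b
query mem[0x06]=0xd4, mem[0x1f]=0x01, mem[0x27]=0x01, mem[0x12]=0x7b

MEM[0x06,0x1f,0x27,0x12] = d4 01 01 7b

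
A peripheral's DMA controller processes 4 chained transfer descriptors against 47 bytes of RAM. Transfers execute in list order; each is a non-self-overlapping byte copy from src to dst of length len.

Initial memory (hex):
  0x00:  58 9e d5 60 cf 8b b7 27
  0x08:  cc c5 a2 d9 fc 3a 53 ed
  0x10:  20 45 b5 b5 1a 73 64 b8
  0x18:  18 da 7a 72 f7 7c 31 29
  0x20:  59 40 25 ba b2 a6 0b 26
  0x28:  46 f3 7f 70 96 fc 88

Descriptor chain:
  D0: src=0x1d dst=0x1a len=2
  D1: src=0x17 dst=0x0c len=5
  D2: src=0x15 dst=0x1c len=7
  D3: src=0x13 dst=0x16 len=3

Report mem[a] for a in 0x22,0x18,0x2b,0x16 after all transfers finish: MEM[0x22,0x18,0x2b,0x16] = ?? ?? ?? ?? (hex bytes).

D0: mem[0x1a..0x1b] <- [7c 31]
D1: mem[0x0c..0x10] <- [b8 18 da 7c 31]
D2: mem[0x1c..0x22] <- [73 64 b8 18 da 7c 31]
D3: mem[0x16..0x18] <- [b5 1a 73]
query mem[0x22]=0x31, mem[0x18]=0x73, mem[0x2b]=0x70, mem[0x16]=0xb5

MEM[0x22,0x18,0x2b,0x16] = 31 73 70 b5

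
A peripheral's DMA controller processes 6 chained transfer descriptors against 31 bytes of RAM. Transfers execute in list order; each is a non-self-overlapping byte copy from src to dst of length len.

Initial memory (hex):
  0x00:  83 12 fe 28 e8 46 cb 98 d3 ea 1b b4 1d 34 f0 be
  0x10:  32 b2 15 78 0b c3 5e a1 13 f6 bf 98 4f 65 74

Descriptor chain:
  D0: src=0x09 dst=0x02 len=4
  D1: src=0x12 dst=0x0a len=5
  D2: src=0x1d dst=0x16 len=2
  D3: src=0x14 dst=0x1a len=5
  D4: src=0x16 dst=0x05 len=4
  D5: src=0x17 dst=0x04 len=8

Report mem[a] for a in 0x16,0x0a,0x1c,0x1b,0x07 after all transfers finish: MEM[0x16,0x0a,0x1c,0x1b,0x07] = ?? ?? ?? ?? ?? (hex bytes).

MEM[0x16,0x0a,0x1c,0x1b,0x07] = 65 74 65 c3 0b

#0 dst[0x02+4] := {0xea,0x1b,0xb4,0x1d}
#1 dst[0x0a+5] := {0x15,0x78,0x0b,0xc3,0x5e}
#2 dst[0x16+2] := {0x65,0x74}
#3 dst[0x1a+5] := {0x0b,0xc3,0x65,0x74,0x13}
#4 dst[0x05+4] := {0x65,0x74,0x13,0xf6}
#5 dst[0x04+8] := {0x74,0x13,0xf6,0x0b,0xc3,0x65,0x74,0x13}
query mem[0x16]=0x65, mem[0x0a]=0x74, mem[0x1c]=0x65, mem[0x1b]=0xc3, mem[0x07]=0x0b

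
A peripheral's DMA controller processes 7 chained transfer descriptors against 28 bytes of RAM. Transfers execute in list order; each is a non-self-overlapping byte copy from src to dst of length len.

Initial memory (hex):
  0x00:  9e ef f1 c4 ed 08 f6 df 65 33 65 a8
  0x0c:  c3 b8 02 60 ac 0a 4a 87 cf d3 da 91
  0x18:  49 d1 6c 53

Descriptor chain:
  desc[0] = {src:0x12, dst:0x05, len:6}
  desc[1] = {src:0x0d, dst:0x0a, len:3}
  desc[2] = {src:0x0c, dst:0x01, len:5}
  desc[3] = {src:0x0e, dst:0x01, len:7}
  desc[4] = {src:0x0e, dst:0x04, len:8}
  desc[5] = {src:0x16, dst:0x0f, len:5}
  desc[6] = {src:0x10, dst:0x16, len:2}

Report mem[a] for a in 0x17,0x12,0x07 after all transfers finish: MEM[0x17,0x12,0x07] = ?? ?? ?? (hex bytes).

MEM[0x17,0x12,0x07] = 49 d1 0a

  after D0: wrote 6B at 0x05 = 4a87cfd3da91
  after D1: wrote 3B at 0x0a = b80260
  after D2: wrote 5B at 0x01 = 60b80260ac
  after D3: wrote 7B at 0x01 = 0260ac0a4a87cf
  after D4: wrote 8B at 0x04 = 0260ac0a4a87cfd3
  after D5: wrote 5B at 0x0f = da9149d16c
  after D6: wrote 2B at 0x16 = 9149
query mem[0x17]=0x49, mem[0x12]=0xd1, mem[0x07]=0x0a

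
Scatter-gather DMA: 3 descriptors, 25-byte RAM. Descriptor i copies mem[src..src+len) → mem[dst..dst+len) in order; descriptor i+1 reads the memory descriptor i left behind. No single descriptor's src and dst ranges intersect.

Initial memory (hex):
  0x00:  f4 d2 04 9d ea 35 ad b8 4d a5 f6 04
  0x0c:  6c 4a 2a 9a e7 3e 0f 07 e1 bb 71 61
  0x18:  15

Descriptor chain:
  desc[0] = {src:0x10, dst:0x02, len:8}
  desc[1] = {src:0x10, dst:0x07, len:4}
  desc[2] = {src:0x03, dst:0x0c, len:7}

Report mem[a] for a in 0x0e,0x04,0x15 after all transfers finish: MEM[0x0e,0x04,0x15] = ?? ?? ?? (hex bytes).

#0 dst[0x02+8] := {0xe7,0x3e,0x0f,0x07,0xe1,0xbb,0x71,0x61}
#1 dst[0x07+4] := {0xe7,0x3e,0x0f,0x07}
#2 dst[0x0c+7] := {0x3e,0x0f,0x07,0xe1,0xe7,0x3e,0x0f}
query mem[0x0e]=0x07, mem[0x04]=0x0f, mem[0x15]=0xbb

MEM[0x0e,0x04,0x15] = 07 0f bb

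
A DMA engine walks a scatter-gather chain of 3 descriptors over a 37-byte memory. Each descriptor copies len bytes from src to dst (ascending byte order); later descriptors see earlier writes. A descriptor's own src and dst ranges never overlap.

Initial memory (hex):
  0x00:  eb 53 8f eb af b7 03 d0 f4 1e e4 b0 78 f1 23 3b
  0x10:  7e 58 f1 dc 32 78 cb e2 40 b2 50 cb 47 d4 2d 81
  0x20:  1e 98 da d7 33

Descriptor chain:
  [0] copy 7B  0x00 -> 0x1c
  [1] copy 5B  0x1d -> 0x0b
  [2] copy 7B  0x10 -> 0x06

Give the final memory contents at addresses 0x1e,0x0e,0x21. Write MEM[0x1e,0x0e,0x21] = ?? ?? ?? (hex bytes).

#0 dst[0x1c+7] := {0xeb,0x53,0x8f,0xeb,0xaf,0xb7,0x03}
#1 dst[0x0b+5] := {0x53,0x8f,0xeb,0xaf,0xb7}
#2 dst[0x06+7] := {0x7e,0x58,0xf1,0xdc,0x32,0x78,0xcb}
query mem[0x1e]=0x8f, mem[0x0e]=0xaf, mem[0x21]=0xb7

MEM[0x1e,0x0e,0x21] = 8f af b7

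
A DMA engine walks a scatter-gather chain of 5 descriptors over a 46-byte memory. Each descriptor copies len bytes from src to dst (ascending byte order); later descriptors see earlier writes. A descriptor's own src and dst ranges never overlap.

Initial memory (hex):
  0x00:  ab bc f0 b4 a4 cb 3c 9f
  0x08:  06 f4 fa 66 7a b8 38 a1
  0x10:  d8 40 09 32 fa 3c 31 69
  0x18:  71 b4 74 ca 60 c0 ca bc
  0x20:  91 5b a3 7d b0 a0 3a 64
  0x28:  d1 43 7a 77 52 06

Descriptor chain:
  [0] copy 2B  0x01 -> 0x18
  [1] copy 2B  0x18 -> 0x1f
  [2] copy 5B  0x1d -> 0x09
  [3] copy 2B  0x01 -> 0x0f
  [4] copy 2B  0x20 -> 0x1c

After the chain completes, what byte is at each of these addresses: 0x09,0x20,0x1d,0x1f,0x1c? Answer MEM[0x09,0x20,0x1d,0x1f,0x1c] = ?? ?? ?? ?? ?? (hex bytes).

MEM[0x09,0x20,0x1d,0x1f,0x1c] = c0 f0 5b bc f0

[0] 0x01->0x18 len=2 : bc f0
[1] 0x18->0x1f len=2 : bc f0
[2] 0x1d->0x09 len=5 : c0 ca bc f0 5b
[3] 0x01->0x0f len=2 : bc f0
[4] 0x20->0x1c len=2 : f0 5b
query mem[0x09]=0xc0, mem[0x20]=0xf0, mem[0x1d]=0x5b, mem[0x1f]=0xbc, mem[0x1c]=0xf0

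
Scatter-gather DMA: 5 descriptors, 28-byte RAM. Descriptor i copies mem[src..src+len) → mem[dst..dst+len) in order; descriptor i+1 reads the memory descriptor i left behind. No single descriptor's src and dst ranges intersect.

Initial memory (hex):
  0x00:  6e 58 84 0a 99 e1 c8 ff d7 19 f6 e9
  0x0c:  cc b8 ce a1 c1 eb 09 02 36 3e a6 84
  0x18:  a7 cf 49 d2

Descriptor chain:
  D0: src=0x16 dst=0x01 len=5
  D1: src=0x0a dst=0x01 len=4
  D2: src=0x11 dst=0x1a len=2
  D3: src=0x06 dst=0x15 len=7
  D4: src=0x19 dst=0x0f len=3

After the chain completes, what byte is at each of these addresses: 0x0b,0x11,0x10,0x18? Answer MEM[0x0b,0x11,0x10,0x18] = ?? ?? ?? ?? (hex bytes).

MEM[0x0b,0x11,0x10,0x18] = e9 cc e9 19

  after D0: wrote 5B at 0x01 = a684a7cf49
  after D1: wrote 4B at 0x01 = f6e9ccb8
  after D2: wrote 2B at 0x1a = eb09
  after D3: wrote 7B at 0x15 = c8ffd719f6e9cc
  after D4: wrote 3B at 0x0f = f6e9cc
query mem[0x0b]=0xe9, mem[0x11]=0xcc, mem[0x10]=0xe9, mem[0x18]=0x19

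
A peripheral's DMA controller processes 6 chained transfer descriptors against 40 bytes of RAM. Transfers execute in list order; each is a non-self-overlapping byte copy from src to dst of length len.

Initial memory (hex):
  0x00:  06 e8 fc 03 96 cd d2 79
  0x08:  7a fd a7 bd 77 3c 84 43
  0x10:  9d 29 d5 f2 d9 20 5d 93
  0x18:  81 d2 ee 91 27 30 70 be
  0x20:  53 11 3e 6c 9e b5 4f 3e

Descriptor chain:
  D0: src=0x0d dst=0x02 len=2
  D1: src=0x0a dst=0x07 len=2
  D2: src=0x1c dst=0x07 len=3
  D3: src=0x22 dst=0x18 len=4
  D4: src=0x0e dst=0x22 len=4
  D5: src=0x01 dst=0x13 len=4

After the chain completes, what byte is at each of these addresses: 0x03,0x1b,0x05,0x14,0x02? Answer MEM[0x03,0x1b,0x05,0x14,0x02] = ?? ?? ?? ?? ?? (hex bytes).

MEM[0x03,0x1b,0x05,0x14,0x02] = 84 b5 cd 3c 3c

D0: mem[0x02..0x03] <- [3c 84]
D1: mem[0x07..0x08] <- [a7 bd]
D2: mem[0x07..0x09] <- [27 30 70]
D3: mem[0x18..0x1b] <- [3e 6c 9e b5]
D4: mem[0x22..0x25] <- [84 43 9d 29]
D5: mem[0x13..0x16] <- [e8 3c 84 96]
query mem[0x03]=0x84, mem[0x1b]=0xb5, mem[0x05]=0xcd, mem[0x14]=0x3c, mem[0x02]=0x3c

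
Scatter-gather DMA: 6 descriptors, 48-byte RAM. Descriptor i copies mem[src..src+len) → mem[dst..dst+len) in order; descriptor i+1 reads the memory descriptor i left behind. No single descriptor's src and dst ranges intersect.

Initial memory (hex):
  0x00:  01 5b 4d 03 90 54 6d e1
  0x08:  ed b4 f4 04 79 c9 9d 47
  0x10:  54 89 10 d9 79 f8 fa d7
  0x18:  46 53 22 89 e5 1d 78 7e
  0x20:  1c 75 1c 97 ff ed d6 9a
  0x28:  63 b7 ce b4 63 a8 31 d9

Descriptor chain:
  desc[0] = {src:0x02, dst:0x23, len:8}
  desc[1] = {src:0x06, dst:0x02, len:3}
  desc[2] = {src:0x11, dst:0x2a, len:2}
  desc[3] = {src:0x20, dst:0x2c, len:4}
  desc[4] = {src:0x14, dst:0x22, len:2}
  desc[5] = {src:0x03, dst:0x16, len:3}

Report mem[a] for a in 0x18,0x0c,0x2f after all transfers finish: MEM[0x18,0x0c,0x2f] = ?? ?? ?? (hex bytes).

  after D0: wrote 8B at 0x23 = 4d0390546de1edb4
  after D1: wrote 3B at 0x02 = 6de1ed
  after D2: wrote 2B at 0x2a = 8910
  after D3: wrote 4B at 0x2c = 1c751c4d
  after D4: wrote 2B at 0x22 = 79f8
  after D5: wrote 3B at 0x16 = e1ed54
query mem[0x18]=0x54, mem[0x0c]=0x79, mem[0x2f]=0x4d

MEM[0x18,0x0c,0x2f] = 54 79 4d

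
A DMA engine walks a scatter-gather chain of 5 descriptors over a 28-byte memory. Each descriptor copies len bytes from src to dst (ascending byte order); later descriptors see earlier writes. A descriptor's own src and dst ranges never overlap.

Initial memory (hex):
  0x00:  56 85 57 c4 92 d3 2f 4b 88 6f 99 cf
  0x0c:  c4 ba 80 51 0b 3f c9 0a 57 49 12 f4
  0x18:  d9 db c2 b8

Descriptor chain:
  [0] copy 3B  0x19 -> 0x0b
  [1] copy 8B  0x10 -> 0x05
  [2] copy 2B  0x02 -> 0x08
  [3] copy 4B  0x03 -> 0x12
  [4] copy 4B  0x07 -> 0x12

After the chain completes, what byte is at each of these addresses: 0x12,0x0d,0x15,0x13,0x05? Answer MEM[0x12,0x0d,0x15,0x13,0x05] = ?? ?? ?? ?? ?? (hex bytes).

MEM[0x12,0x0d,0x15,0x13,0x05] = c9 b8 49 57 0b

[0] 0x19->0x0b len=3 : db c2 b8
[1] 0x10->0x05 len=8 : 0b 3f c9 0a 57 49 12 f4
[2] 0x02->0x08 len=2 : 57 c4
[3] 0x03->0x12 len=4 : c4 92 0b 3f
[4] 0x07->0x12 len=4 : c9 57 c4 49
query mem[0x12]=0xc9, mem[0x0d]=0xb8, mem[0x15]=0x49, mem[0x13]=0x57, mem[0x05]=0x0b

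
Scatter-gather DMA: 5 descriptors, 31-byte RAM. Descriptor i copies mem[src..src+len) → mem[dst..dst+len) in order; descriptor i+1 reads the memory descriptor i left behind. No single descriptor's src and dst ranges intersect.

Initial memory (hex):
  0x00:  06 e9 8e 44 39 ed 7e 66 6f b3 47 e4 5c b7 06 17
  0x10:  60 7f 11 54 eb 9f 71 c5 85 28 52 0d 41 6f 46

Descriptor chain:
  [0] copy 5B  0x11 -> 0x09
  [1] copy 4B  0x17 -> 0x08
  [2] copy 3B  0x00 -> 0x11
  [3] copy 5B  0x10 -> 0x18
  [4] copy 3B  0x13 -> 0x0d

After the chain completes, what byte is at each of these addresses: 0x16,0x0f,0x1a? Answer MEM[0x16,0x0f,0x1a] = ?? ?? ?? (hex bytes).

D0: mem[0x09..0x0d] <- [7f 11 54 eb 9f]
D1: mem[0x08..0x0b] <- [c5 85 28 52]
D2: mem[0x11..0x13] <- [06 e9 8e]
D3: mem[0x18..0x1c] <- [60 06 e9 8e eb]
D4: mem[0x0d..0x0f] <- [8e eb 9f]
query mem[0x16]=0x71, mem[0x0f]=0x9f, mem[0x1a]=0xe9

MEM[0x16,0x0f,0x1a] = 71 9f e9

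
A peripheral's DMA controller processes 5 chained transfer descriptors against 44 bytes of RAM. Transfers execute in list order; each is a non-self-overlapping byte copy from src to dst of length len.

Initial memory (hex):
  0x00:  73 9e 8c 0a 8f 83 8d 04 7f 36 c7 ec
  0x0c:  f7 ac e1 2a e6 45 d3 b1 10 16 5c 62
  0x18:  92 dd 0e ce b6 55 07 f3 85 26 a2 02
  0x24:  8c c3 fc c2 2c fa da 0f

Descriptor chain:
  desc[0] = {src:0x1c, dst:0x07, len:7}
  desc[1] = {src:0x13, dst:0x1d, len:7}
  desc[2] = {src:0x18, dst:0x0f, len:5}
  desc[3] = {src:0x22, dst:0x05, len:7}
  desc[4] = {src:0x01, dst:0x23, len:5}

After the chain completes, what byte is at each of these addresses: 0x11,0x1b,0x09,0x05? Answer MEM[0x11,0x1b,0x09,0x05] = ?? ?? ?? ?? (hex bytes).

MEM[0x11,0x1b,0x09,0x05] = 0e ce fc 92

#0 dst[0x07+7] := {0xb6,0x55,0x07,0xf3,0x85,0x26,0xa2}
#1 dst[0x1d+7] := {0xb1,0x10,0x16,0x5c,0x62,0x92,0xdd}
#2 dst[0x0f+5] := {0x92,0xdd,0x0e,0xce,0xb6}
#3 dst[0x05+7] := {0x92,0xdd,0x8c,0xc3,0xfc,0xc2,0x2c}
#4 dst[0x23+5] := {0x9e,0x8c,0x0a,0x8f,0x92}
query mem[0x11]=0x0e, mem[0x1b]=0xce, mem[0x09]=0xfc, mem[0x05]=0x92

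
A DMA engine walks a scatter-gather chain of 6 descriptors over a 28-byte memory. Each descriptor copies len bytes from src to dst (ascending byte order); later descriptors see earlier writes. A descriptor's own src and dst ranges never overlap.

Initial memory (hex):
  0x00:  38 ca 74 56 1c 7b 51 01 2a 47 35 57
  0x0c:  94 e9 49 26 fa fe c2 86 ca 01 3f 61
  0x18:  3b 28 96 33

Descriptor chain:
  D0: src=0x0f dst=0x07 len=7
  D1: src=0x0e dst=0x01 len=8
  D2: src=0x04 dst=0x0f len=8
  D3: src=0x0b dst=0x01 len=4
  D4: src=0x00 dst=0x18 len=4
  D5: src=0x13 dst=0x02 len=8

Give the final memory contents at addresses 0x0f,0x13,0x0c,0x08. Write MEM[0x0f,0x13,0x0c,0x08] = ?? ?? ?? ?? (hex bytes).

MEM[0x0f,0x13,0x0c,0x08] = fe 01 ca 86

D0: mem[0x07..0x0d] <- [26 fa fe c2 86 ca 01]
D1: mem[0x01..0x08] <- [49 26 fa fe c2 86 ca 01]
D2: mem[0x0f..0x16] <- [fe c2 86 ca 01 fe c2 86]
D3: mem[0x01..0x04] <- [86 ca 01 49]
D4: mem[0x18..0x1b] <- [38 86 ca 01]
D5: mem[0x02..0x09] <- [01 fe c2 86 61 38 86 ca]
query mem[0x0f]=0xfe, mem[0x13]=0x01, mem[0x0c]=0xca, mem[0x08]=0x86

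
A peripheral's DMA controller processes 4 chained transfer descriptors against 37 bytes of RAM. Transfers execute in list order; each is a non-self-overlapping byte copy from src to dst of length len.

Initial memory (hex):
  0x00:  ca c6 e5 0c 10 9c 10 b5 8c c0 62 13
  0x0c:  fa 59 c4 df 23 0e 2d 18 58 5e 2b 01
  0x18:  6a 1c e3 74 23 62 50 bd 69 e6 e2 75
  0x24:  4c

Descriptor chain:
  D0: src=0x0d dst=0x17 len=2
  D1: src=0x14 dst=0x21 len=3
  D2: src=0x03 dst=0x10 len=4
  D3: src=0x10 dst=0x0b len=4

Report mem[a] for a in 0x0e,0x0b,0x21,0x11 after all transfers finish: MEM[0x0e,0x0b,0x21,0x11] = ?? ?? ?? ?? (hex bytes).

MEM[0x0e,0x0b,0x21,0x11] = 10 0c 58 10

D0: mem[0x17..0x18] <- [59 c4]
D1: mem[0x21..0x23] <- [58 5e 2b]
D2: mem[0x10..0x13] <- [0c 10 9c 10]
D3: mem[0x0b..0x0e] <- [0c 10 9c 10]
query mem[0x0e]=0x10, mem[0x0b]=0x0c, mem[0x21]=0x58, mem[0x11]=0x10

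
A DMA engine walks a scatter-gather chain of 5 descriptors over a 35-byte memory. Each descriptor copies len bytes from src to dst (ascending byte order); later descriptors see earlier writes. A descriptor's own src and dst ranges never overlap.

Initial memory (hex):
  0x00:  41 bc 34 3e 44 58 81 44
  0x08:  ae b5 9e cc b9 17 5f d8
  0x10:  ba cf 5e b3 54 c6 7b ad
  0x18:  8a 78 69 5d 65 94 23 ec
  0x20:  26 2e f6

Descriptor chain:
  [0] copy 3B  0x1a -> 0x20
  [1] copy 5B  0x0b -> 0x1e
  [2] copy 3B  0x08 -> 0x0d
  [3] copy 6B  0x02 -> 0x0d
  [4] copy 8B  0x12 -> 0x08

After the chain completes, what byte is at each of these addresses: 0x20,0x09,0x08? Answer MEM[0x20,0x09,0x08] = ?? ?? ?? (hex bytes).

MEM[0x20,0x09,0x08] = 17 b3 44

  after D0: wrote 3B at 0x20 = 695d65
  after D1: wrote 5B at 0x1e = ccb9175fd8
  after D2: wrote 3B at 0x0d = aeb59e
  after D3: wrote 6B at 0x0d = 343e44588144
  after D4: wrote 8B at 0x08 = 44b354c67bad8a78
query mem[0x20]=0x17, mem[0x09]=0xb3, mem[0x08]=0x44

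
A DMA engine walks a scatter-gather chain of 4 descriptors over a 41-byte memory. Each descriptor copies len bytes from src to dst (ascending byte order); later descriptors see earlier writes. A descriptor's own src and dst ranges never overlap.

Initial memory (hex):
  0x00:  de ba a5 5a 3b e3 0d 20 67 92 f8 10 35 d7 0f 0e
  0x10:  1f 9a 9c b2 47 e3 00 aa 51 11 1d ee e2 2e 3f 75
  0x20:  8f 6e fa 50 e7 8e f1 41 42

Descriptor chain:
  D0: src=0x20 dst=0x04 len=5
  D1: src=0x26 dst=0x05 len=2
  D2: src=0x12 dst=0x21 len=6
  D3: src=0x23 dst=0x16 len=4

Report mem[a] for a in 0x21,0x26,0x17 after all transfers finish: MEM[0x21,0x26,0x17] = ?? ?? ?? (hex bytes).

MEM[0x21,0x26,0x17] = 9c aa e3

[0] 0x20->0x04 len=5 : 8f 6e fa 50 e7
[1] 0x26->0x05 len=2 : f1 41
[2] 0x12->0x21 len=6 : 9c b2 47 e3 00 aa
[3] 0x23->0x16 len=4 : 47 e3 00 aa
query mem[0x21]=0x9c, mem[0x26]=0xaa, mem[0x17]=0xe3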